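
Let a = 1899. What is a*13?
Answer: 24687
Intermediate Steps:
a*13 = 1899*13 = 24687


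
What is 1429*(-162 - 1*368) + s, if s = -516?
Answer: -757886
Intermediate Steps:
1429*(-162 - 1*368) + s = 1429*(-162 - 1*368) - 516 = 1429*(-162 - 368) - 516 = 1429*(-530) - 516 = -757370 - 516 = -757886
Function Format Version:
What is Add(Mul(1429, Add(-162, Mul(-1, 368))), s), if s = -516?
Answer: -757886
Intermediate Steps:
Add(Mul(1429, Add(-162, Mul(-1, 368))), s) = Add(Mul(1429, Add(-162, Mul(-1, 368))), -516) = Add(Mul(1429, Add(-162, -368)), -516) = Add(Mul(1429, -530), -516) = Add(-757370, -516) = -757886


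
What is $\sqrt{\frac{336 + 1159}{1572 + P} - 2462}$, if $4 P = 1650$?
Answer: $\frac{4 i \sqrt{610543}}{63} \approx 49.611 i$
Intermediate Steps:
$P = \frac{825}{2}$ ($P = \frac{1}{4} \cdot 1650 = \frac{825}{2} \approx 412.5$)
$\sqrt{\frac{336 + 1159}{1572 + P} - 2462} = \sqrt{\frac{336 + 1159}{1572 + \frac{825}{2}} - 2462} = \sqrt{\frac{1495}{\frac{3969}{2}} - 2462} = \sqrt{1495 \cdot \frac{2}{3969} - 2462} = \sqrt{\frac{2990}{3969} - 2462} = \sqrt{- \frac{9768688}{3969}} = \frac{4 i \sqrt{610543}}{63}$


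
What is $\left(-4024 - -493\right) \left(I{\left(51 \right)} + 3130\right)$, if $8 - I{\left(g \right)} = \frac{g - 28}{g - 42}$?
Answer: $- \frac{33213763}{3} \approx -1.1071 \cdot 10^{7}$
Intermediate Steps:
$I{\left(g \right)} = 8 - \frac{-28 + g}{-42 + g}$ ($I{\left(g \right)} = 8 - \frac{g - 28}{g - 42} = 8 - \frac{-28 + g}{-42 + g}$)
$\left(-4024 - -493\right) \left(I{\left(51 \right)} + 3130\right) = \left(-4024 - -493\right) \left(\frac{7 \left(-44 + 51\right)}{-42 + 51} + 3130\right) = \left(-4024 + \left(-249 + 742\right)\right) \left(7 \cdot \frac{1}{9} \cdot 7 + 3130\right) = \left(-4024 + 493\right) \left(7 \cdot \frac{1}{9} \cdot 7 + 3130\right) = - 3531 \left(\frac{49}{9} + 3130\right) = \left(-3531\right) \frac{28219}{9} = - \frac{33213763}{3}$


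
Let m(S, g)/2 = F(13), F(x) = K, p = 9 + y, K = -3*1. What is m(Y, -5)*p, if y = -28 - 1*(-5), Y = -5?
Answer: 84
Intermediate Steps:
y = -23 (y = -28 + 5 = -23)
K = -3
p = -14 (p = 9 - 23 = -14)
F(x) = -3
m(S, g) = -6 (m(S, g) = 2*(-3) = -6)
m(Y, -5)*p = -6*(-14) = 84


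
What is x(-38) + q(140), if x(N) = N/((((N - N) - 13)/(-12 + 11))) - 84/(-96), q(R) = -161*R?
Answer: -2344373/104 ≈ -22542.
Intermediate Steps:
x(N) = 7/8 + N/13 (x(N) = N/(((0 - 13)/(-1))) - 84*(-1/96) = N/((-13*(-1))) + 7/8 = N/13 + 7/8 = 7/8 + N/13)
x(-38) + q(140) = (7/8 + (1/13)*(-38)) - 161*140 = (7/8 - 38/13) - 22540 = -213/104 - 22540 = -2344373/104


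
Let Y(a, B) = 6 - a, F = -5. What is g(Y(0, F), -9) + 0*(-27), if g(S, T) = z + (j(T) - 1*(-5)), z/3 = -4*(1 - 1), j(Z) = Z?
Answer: -4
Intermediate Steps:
z = 0 (z = 3*(-4*(1 - 1)) = 3*(-4*0) = 3*0 = 0)
g(S, T) = 5 + T (g(S, T) = 0 + (T - 1*(-5)) = 0 + (T + 5) = 0 + (5 + T) = 5 + T)
g(Y(0, F), -9) + 0*(-27) = (5 - 9) + 0*(-27) = -4 + 0 = -4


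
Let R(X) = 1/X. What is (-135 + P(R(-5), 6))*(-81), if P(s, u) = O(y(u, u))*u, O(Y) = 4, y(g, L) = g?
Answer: 8991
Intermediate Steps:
R(X) = 1/X
P(s, u) = 4*u
(-135 + P(R(-5), 6))*(-81) = (-135 + 4*6)*(-81) = (-135 + 24)*(-81) = -111*(-81) = 8991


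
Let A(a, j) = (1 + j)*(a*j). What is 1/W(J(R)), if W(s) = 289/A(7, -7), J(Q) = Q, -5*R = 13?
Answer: 294/289 ≈ 1.0173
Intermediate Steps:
R = -13/5 (R = -⅕*13 = -13/5 ≈ -2.6000)
A(a, j) = a*j*(1 + j)
W(s) = 289/294 (W(s) = 289/((7*(-7)*(1 - 7))) = 289/((7*(-7)*(-6))) = 289/294)
1/W(J(R)) = 1/(289/294) = 294/289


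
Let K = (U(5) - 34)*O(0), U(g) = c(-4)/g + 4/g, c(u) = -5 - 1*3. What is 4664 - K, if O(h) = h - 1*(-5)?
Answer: 4838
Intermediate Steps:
c(u) = -8 (c(u) = -5 - 3 = -8)
O(h) = 5 + h (O(h) = h + 5 = 5 + h)
U(g) = -4/g (U(g) = -8/g + 4/g = -4/g)
K = -174 (K = (-4/5 - 34)*(5 + 0) = (-4*⅕ - 34)*5 = (-⅘ - 34)*5 = -174/5*5 = -174)
4664 - K = 4664 - 1*(-174) = 4664 + 174 = 4838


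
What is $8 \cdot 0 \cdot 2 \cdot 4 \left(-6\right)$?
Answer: $0$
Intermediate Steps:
$8 \cdot 0 \cdot 2 \cdot 4 \left(-6\right) = 8 \cdot 0 \cdot 4 \left(-6\right) = 8 \cdot 0 \left(-6\right) = 0 \left(-6\right) = 0$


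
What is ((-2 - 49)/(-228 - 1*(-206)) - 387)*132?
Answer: -50778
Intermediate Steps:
((-2 - 49)/(-228 - 1*(-206)) - 387)*132 = (-51/(-228 + 206) - 387)*132 = (-51/(-22) - 387)*132 = (-51*(-1/22) - 387)*132 = (51/22 - 387)*132 = -8463/22*132 = -50778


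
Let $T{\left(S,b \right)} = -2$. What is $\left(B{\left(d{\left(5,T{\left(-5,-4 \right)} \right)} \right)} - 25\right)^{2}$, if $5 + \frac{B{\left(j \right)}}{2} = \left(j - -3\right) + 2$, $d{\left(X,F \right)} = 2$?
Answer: $441$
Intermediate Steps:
$B{\left(j \right)} = 2 j$ ($B{\left(j \right)} = -10 + 2 \left(\left(j - -3\right) + 2\right) = -10 + 2 \left(\left(j + 3\right) + 2\right) = -10 + 2 \left(\left(3 + j\right) + 2\right) = -10 + 2 \left(5 + j\right) = -10 + \left(10 + 2 j\right) = 2 j$)
$\left(B{\left(d{\left(5,T{\left(-5,-4 \right)} \right)} \right)} - 25\right)^{2} = \left(2 \cdot 2 - 25\right)^{2} = \left(4 - 25\right)^{2} = \left(-21\right)^{2} = 441$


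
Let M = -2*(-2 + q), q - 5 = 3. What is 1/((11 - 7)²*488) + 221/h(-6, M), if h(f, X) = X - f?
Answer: -862781/23424 ≈ -36.833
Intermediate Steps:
q = 8 (q = 5 + 3 = 8)
M = -12 (M = -2*(-2 + 8) = -2*6 = -12)
1/((11 - 7)²*488) + 221/h(-6, M) = 1/((11 - 7)²*488) + 221/(-12 - 1*(-6)) = (1/488)/4² + 221/(-12 + 6) = (1/488)/16 + 221/(-6) = (1/16)*(1/488) + 221*(-⅙) = 1/7808 - 221/6 = -862781/23424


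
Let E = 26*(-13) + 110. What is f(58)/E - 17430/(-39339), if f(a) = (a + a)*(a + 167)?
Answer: -28410385/249147 ≈ -114.03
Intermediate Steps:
E = -228 (E = -338 + 110 = -228)
f(a) = 2*a*(167 + a) (f(a) = (2*a)*(167 + a) = 2*a*(167 + a))
f(58)/E - 17430/(-39339) = (2*58*(167 + 58))/(-228) - 17430/(-39339) = (2*58*225)*(-1/228) - 17430*(-1/39339) = 26100*(-1/228) + 5810/13113 = -2175/19 + 5810/13113 = -28410385/249147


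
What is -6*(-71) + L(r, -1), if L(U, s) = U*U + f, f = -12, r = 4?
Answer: 430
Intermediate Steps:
L(U, s) = -12 + U² (L(U, s) = U*U - 12 = U² - 12 = -12 + U²)
-6*(-71) + L(r, -1) = -6*(-71) + (-12 + 4²) = 426 + (-12 + 16) = 426 + 4 = 430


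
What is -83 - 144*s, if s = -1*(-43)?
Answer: -6275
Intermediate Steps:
s = 43
-83 - 144*s = -83 - 144*43 = -83 - 6192 = -6275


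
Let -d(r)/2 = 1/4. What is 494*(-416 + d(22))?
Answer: -205751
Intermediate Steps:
d(r) = -1/2 (d(r) = -2/4 = -2*1/4 = -1/2)
494*(-416 + d(22)) = 494*(-416 - 1/2) = 494*(-833/2) = -205751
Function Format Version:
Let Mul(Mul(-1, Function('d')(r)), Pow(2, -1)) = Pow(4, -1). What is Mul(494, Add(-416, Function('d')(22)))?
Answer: -205751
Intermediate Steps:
Function('d')(r) = Rational(-1, 2) (Function('d')(r) = Mul(-2, Pow(4, -1)) = Mul(-2, Rational(1, 4)) = Rational(-1, 2))
Mul(494, Add(-416, Function('d')(22))) = Mul(494, Add(-416, Rational(-1, 2))) = Mul(494, Rational(-833, 2)) = -205751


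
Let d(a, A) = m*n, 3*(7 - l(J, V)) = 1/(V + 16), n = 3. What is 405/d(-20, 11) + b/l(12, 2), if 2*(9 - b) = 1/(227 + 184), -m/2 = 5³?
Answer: 148779/198650 ≈ 0.74895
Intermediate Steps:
m = -250 (m = -2*5³ = -2*125 = -250)
l(J, V) = 7 - 1/(3*(16 + V)) (l(J, V) = 7 - 1/(3*(V + 16)) = 7 - 1/(3*(16 + V)))
d(a, A) = -750 (d(a, A) = -250*3 = -750)
b = 7397/822 (b = 9 - 1/(2*(227 + 184)) = 9 - ½/411 = 9 - ½*1/411 = 9 - 1/822 = 7397/822 ≈ 8.9988)
405/d(-20, 11) + b/l(12, 2) = 405/(-750) + 7397/(822*(((335 + 21*2)/(3*(16 + 2))))) = 405*(-1/750) + 7397/(822*(((⅓)*(335 + 42)/18))) = -27/50 + 7397/(822*(((⅓)*(1/18)*377))) = -27/50 + 7397/(822*(377/54)) = -27/50 + (7397/822)*(54/377) = -27/50 + 5121/3973 = 148779/198650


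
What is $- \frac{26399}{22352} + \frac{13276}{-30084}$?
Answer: $- \frac{272733167}{168109392} \approx -1.6224$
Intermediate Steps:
$- \frac{26399}{22352} + \frac{13276}{-30084} = \left(-26399\right) \frac{1}{22352} + 13276 \left(- \frac{1}{30084}\right) = - \frac{26399}{22352} - \frac{3319}{7521} = - \frac{272733167}{168109392}$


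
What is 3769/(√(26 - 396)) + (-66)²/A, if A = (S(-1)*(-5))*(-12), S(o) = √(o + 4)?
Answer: 121*√3/5 - 3769*I*√370/370 ≈ 41.916 - 195.94*I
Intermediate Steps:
S(o) = √(4 + o)
A = 60*√3 (A = (√(4 - 1)*(-5))*(-12) = (√3*(-5))*(-12) = -5*√3*(-12) = 60*√3 ≈ 103.92)
3769/(√(26 - 396)) + (-66)²/A = 3769/(√(26 - 396)) + (-66)²/((60*√3)) = 3769/(√(-370)) + 4356*(√3/180) = 3769/((I*√370)) + 121*√3/5 = 3769*(-I*√370/370) + 121*√3/5 = -3769*I*√370/370 + 121*√3/5 = 121*√3/5 - 3769*I*√370/370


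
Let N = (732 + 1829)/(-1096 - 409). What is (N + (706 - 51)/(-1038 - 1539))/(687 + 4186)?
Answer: -7585472/18899370105 ≈ -0.00040136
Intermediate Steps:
N = -2561/1505 (N = 2561/(-1505) = 2561*(-1/1505) = -2561/1505 ≈ -1.7017)
(N + (706 - 51)/(-1038 - 1539))/(687 + 4186) = (-2561/1505 + (706 - 51)/(-1038 - 1539))/(687 + 4186) = (-2561/1505 + 655/(-2577))/4873 = (-2561/1505 + 655*(-1/2577))*(1/4873) = (-2561/1505 - 655/2577)*(1/4873) = -7585472/3878385*1/4873 = -7585472/18899370105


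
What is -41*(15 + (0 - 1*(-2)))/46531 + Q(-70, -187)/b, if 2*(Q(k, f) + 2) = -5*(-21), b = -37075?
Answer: -56382181/3450273650 ≈ -0.016341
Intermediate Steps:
Q(k, f) = 101/2 (Q(k, f) = -2 + (-5*(-21))/2 = -2 + (½)*105 = -2 + 105/2 = 101/2)
-41*(15 + (0 - 1*(-2)))/46531 + Q(-70, -187)/b = -41*(15 + (0 - 1*(-2)))/46531 + (101/2)/(-37075) = -41*(15 + (0 + 2))*(1/46531) + (101/2)*(-1/37075) = -41*(15 + 2)*(1/46531) - 101/74150 = -41*17*(1/46531) - 101/74150 = -697*1/46531 - 101/74150 = -697/46531 - 101/74150 = -56382181/3450273650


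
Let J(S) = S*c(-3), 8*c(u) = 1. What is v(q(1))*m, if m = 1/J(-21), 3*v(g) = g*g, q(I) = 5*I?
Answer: -200/63 ≈ -3.1746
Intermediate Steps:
c(u) = 1/8 (c(u) = (1/8)*1 = 1/8)
J(S) = S/8 (J(S) = S*(1/8) = S/8)
v(g) = g**2/3 (v(g) = (g*g)/3 = g**2/3)
m = -8/21 (m = 1/((1/8)*(-21)) = 1/(-21/8) = -8/21 ≈ -0.38095)
v(q(1))*m = ((5*1)**2/3)*(-8/21) = ((1/3)*5**2)*(-8/21) = ((1/3)*25)*(-8/21) = (25/3)*(-8/21) = -200/63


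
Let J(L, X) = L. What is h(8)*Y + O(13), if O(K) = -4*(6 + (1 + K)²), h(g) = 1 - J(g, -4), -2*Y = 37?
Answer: -1357/2 ≈ -678.50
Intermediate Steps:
Y = -37/2 (Y = -½*37 = -37/2 ≈ -18.500)
h(g) = 1 - g
O(K) = -24 - 4*(1 + K)²
h(8)*Y + O(13) = (1 - 1*8)*(-37/2) + (-24 - 4*(1 + 13)²) = (1 - 8)*(-37/2) + (-24 - 4*14²) = -7*(-37/2) + (-24 - 4*196) = 259/2 + (-24 - 784) = 259/2 - 808 = -1357/2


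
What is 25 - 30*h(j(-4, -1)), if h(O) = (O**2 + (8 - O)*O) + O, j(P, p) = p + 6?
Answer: -1325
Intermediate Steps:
j(P, p) = 6 + p
h(O) = O + O**2 + O*(8 - O) (h(O) = (O**2 + O*(8 - O)) + O = O + O**2 + O*(8 - O))
25 - 30*h(j(-4, -1)) = 25 - 270*(6 - 1) = 25 - 270*5 = 25 - 30*45 = 25 - 1350 = -1325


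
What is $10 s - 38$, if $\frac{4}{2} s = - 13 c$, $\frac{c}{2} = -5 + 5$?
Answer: $-38$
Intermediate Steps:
$c = 0$ ($c = 2 \left(-5 + 5\right) = 2 \cdot 0 = 0$)
$s = 0$ ($s = \frac{\left(-13\right) 0}{2} = \frac{1}{2} \cdot 0 = 0$)
$10 s - 38 = 10 \cdot 0 - 38 = 0 - 38 = -38$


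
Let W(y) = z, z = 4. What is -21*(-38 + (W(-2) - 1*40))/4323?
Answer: 518/1441 ≈ 0.35947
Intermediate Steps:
W(y) = 4
-21*(-38 + (W(-2) - 1*40))/4323 = -21*(-38 + (4 - 1*40))/4323 = -21*(-38 + (4 - 40))*(1/4323) = -21*(-38 - 36)*(1/4323) = -21*(-74)*(1/4323) = 1554*(1/4323) = 518/1441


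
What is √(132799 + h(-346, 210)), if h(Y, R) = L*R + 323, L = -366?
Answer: √56262 ≈ 237.20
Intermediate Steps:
h(Y, R) = 323 - 366*R (h(Y, R) = -366*R + 323 = 323 - 366*R)
√(132799 + h(-346, 210)) = √(132799 + (323 - 366*210)) = √(132799 + (323 - 76860)) = √(132799 - 76537) = √56262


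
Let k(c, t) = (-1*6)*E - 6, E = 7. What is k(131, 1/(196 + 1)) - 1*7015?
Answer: -7063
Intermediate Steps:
k(c, t) = -48 (k(c, t) = -1*6*7 - 6 = -6*7 - 6 = -42 - 6 = -48)
k(131, 1/(196 + 1)) - 1*7015 = -48 - 1*7015 = -48 - 7015 = -7063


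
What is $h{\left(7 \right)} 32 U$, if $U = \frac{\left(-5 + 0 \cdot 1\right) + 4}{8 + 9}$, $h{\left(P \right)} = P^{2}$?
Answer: $- \frac{1568}{17} \approx -92.235$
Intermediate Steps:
$U = - \frac{1}{17}$ ($U = \frac{\left(-5 + 0\right) + 4}{17} = \left(-5 + 4\right) \frac{1}{17} = \left(-1\right) \frac{1}{17} = - \frac{1}{17} \approx -0.058824$)
$h{\left(7 \right)} 32 U = 7^{2} \cdot 32 \left(- \frac{1}{17}\right) = 49 \cdot 32 \left(- \frac{1}{17}\right) = 1568 \left(- \frac{1}{17}\right) = - \frac{1568}{17}$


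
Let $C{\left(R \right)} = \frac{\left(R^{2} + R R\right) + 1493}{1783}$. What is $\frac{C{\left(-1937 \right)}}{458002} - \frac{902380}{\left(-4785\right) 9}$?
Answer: $\frac{147444516118619}{7033527095958} \approx 20.963$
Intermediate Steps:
$C{\left(R \right)} = \frac{1493}{1783} + \frac{2 R^{2}}{1783}$ ($C{\left(R \right)} = \left(\left(R^{2} + R^{2}\right) + 1493\right) \frac{1}{1783} = \left(2 R^{2} + 1493\right) \frac{1}{1783} = \left(1493 + 2 R^{2}\right) \frac{1}{1783} = \frac{1493}{1783} + \frac{2 R^{2}}{1783}$)
$\frac{C{\left(-1937 \right)}}{458002} - \frac{902380}{\left(-4785\right) 9} = \frac{\frac{1493}{1783} + \frac{2 \left(-1937\right)^{2}}{1783}}{458002} - \frac{902380}{\left(-4785\right) 9} = \left(\frac{1493}{1783} + \frac{2}{1783} \cdot 3751969\right) \frac{1}{458002} - \frac{902380}{-43065} = \left(\frac{1493}{1783} + \frac{7503938}{1783}\right) \frac{1}{458002} - - \frac{180476}{8613} = \frac{7505431}{1783} \cdot \frac{1}{458002} + \frac{180476}{8613} = \frac{7505431}{816617566} + \frac{180476}{8613} = \frac{147444516118619}{7033527095958}$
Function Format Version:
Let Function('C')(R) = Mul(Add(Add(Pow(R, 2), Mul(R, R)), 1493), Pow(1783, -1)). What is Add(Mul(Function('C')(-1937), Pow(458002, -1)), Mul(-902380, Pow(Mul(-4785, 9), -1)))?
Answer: Rational(147444516118619, 7033527095958) ≈ 20.963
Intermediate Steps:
Function('C')(R) = Add(Rational(1493, 1783), Mul(Rational(2, 1783), Pow(R, 2))) (Function('C')(R) = Mul(Add(Add(Pow(R, 2), Pow(R, 2)), 1493), Rational(1, 1783)) = Mul(Add(Mul(2, Pow(R, 2)), 1493), Rational(1, 1783)) = Mul(Add(1493, Mul(2, Pow(R, 2))), Rational(1, 1783)) = Add(Rational(1493, 1783), Mul(Rational(2, 1783), Pow(R, 2))))
Add(Mul(Function('C')(-1937), Pow(458002, -1)), Mul(-902380, Pow(Mul(-4785, 9), -1))) = Add(Mul(Add(Rational(1493, 1783), Mul(Rational(2, 1783), Pow(-1937, 2))), Pow(458002, -1)), Mul(-902380, Pow(Mul(-4785, 9), -1))) = Add(Mul(Add(Rational(1493, 1783), Mul(Rational(2, 1783), 3751969)), Rational(1, 458002)), Mul(-902380, Pow(-43065, -1))) = Add(Mul(Add(Rational(1493, 1783), Rational(7503938, 1783)), Rational(1, 458002)), Mul(-902380, Rational(-1, 43065))) = Add(Mul(Rational(7505431, 1783), Rational(1, 458002)), Rational(180476, 8613)) = Add(Rational(7505431, 816617566), Rational(180476, 8613)) = Rational(147444516118619, 7033527095958)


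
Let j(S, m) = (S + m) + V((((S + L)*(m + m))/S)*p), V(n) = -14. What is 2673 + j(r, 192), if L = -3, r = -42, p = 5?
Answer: 2809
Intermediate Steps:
j(S, m) = -14 + S + m (j(S, m) = (S + m) - 14 = -14 + S + m)
2673 + j(r, 192) = 2673 + (-14 - 42 + 192) = 2673 + 136 = 2809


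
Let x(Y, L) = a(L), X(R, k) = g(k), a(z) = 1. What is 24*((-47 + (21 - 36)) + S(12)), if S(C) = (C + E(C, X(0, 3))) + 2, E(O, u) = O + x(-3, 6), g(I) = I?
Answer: -840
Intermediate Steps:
X(R, k) = k
x(Y, L) = 1
E(O, u) = 1 + O (E(O, u) = O + 1 = 1 + O)
S(C) = 3 + 2*C (S(C) = (C + (1 + C)) + 2 = (1 + 2*C) + 2 = 3 + 2*C)
24*((-47 + (21 - 36)) + S(12)) = 24*((-47 + (21 - 36)) + (3 + 2*12)) = 24*((-47 - 15) + (3 + 24)) = 24*(-62 + 27) = 24*(-35) = -840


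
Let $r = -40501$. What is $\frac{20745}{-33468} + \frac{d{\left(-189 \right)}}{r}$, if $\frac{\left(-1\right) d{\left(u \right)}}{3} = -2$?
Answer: $- \frac{280131351}{451829156} \approx -0.61999$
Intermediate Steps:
$d{\left(u \right)} = 6$ ($d{\left(u \right)} = \left(-3\right) \left(-2\right) = 6$)
$\frac{20745}{-33468} + \frac{d{\left(-189 \right)}}{r} = \frac{20745}{-33468} + \frac{6}{-40501} = 20745 \left(- \frac{1}{33468}\right) + 6 \left(- \frac{1}{40501}\right) = - \frac{6915}{11156} - \frac{6}{40501} = - \frac{280131351}{451829156}$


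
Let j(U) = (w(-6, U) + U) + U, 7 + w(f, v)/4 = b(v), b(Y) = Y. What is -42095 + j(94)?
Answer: -41559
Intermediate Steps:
w(f, v) = -28 + 4*v
j(U) = -28 + 6*U (j(U) = ((-28 + 4*U) + U) + U = (-28 + 5*U) + U = -28 + 6*U)
-42095 + j(94) = -42095 + (-28 + 6*94) = -42095 + (-28 + 564) = -42095 + 536 = -41559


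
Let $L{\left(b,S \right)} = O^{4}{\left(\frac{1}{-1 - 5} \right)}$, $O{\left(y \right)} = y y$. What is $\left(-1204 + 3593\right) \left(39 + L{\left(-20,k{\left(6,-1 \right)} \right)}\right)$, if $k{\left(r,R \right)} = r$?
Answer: $\frac{156491504725}{1679616} \approx 93171.0$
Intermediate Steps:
$O{\left(y \right)} = y^{2}$
$L{\left(b,S \right)} = \frac{1}{1679616}$ ($L{\left(b,S \right)} = \left(\left(\frac{1}{-1 - 5}\right)^{2}\right)^{4} = \left(\left(\frac{1}{-6}\right)^{2}\right)^{4} = \left(\left(- \frac{1}{6}\right)^{2}\right)^{4} = \left(\frac{1}{36}\right)^{4} = \frac{1}{1679616}$)
$\left(-1204 + 3593\right) \left(39 + L{\left(-20,k{\left(6,-1 \right)} \right)}\right) = \left(-1204 + 3593\right) \left(39 + \frac{1}{1679616}\right) = 2389 \cdot \frac{65505025}{1679616} = \frac{156491504725}{1679616}$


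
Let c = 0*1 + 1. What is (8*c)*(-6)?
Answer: -48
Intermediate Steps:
c = 1 (c = 0 + 1 = 1)
(8*c)*(-6) = (8*1)*(-6) = 8*(-6) = -48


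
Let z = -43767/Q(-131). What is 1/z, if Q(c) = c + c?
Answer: 262/43767 ≈ 0.0059862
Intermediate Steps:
Q(c) = 2*c
z = 43767/262 (z = -43767/(2*(-131)) = -43767/(-262) = -43767*(-1/262) = 43767/262 ≈ 167.05)
1/z = 1/(43767/262) = 262/43767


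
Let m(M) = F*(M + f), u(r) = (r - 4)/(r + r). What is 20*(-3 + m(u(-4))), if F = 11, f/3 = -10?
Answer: -6440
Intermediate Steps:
f = -30 (f = 3*(-10) = -30)
u(r) = (-4 + r)/(2*r) (u(r) = (-4 + r)/((2*r)) = (-4 + r)*(1/(2*r)) = (-4 + r)/(2*r))
m(M) = -330 + 11*M (m(M) = 11*(M - 30) = 11*(-30 + M) = -330 + 11*M)
20*(-3 + m(u(-4))) = 20*(-3 + (-330 + 11*((1/2)*(-4 - 4)/(-4)))) = 20*(-3 + (-330 + 11*((1/2)*(-1/4)*(-8)))) = 20*(-3 + (-330 + 11*1)) = 20*(-3 + (-330 + 11)) = 20*(-3 - 319) = 20*(-322) = -6440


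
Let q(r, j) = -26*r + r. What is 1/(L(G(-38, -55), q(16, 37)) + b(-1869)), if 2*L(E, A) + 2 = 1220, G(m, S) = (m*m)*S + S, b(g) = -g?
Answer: 1/2478 ≈ 0.00040355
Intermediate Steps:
q(r, j) = -25*r
G(m, S) = S + S*m**2 (G(m, S) = m**2*S + S = S*m**2 + S = S + S*m**2)
L(E, A) = 609 (L(E, A) = -1 + (1/2)*1220 = -1 + 610 = 609)
1/(L(G(-38, -55), q(16, 37)) + b(-1869)) = 1/(609 - 1*(-1869)) = 1/(609 + 1869) = 1/2478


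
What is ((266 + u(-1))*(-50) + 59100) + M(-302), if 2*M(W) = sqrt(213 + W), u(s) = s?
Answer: 45850 + I*sqrt(89)/2 ≈ 45850.0 + 4.717*I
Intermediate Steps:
M(W) = sqrt(213 + W)/2
((266 + u(-1))*(-50) + 59100) + M(-302) = ((266 - 1)*(-50) + 59100) + sqrt(213 - 302)/2 = (265*(-50) + 59100) + sqrt(-89)/2 = (-13250 + 59100) + (I*sqrt(89))/2 = 45850 + I*sqrt(89)/2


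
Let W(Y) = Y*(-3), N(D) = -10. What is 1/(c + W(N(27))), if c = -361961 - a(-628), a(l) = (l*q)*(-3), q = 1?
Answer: -1/363815 ≈ -2.7486e-6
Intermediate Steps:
a(l) = -3*l (a(l) = (l*1)*(-3) = l*(-3) = -3*l)
W(Y) = -3*Y
c = -363845 (c = -361961 - (-3)*(-628) = -361961 - 1*1884 = -361961 - 1884 = -363845)
1/(c + W(N(27))) = 1/(-363845 - 3*(-10)) = 1/(-363845 + 30) = 1/(-363815) = -1/363815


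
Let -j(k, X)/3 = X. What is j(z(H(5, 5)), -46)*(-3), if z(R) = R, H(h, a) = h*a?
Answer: -414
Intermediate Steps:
H(h, a) = a*h
j(k, X) = -3*X
j(z(H(5, 5)), -46)*(-3) = -3*(-46)*(-3) = 138*(-3) = -414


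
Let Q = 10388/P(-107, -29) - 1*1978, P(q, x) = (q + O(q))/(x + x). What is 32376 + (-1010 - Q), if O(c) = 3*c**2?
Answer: 142787633/4280 ≈ 33362.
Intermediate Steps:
P(q, x) = (q + 3*q**2)/(2*x) (P(q, x) = (q + 3*q**2)/(x + x) = (q + 3*q**2)/((2*x)) = (q + 3*q**2)*(1/(2*x)) = (q + 3*q**2)/(2*x))
Q = -8541153/4280 (Q = 10388/(((1/2)*(-107)*(1 + 3*(-107))/(-29))) - 1*1978 = 10388/(((1/2)*(-107)*(-1/29)*(1 - 321))) - 1978 = 10388/(((1/2)*(-107)*(-1/29)*(-320))) - 1978 = 10388/(-17120/29) - 1978 = 10388*(-29/17120) - 1978 = -75313/4280 - 1978 = -8541153/4280 ≈ -1995.6)
32376 + (-1010 - Q) = 32376 + (-1010 - 1*(-8541153/4280)) = 32376 + (-1010 + 8541153/4280) = 32376 + 4218353/4280 = 142787633/4280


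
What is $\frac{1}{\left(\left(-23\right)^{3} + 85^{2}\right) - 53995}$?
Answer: $- \frac{1}{58937} \approx -1.6967 \cdot 10^{-5}$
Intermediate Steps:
$\frac{1}{\left(\left(-23\right)^{3} + 85^{2}\right) - 53995} = \frac{1}{\left(-12167 + 7225\right) - 53995} = \frac{1}{-4942 - 53995} = \frac{1}{-58937} = - \frac{1}{58937}$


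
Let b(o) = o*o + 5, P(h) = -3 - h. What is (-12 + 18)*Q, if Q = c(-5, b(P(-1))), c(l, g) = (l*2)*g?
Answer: -540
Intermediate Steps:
b(o) = 5 + o² (b(o) = o² + 5 = 5 + o²)
c(l, g) = 2*g*l (c(l, g) = (2*l)*g = 2*g*l)
Q = -90 (Q = 2*(5 + (-3 - 1*(-1))²)*(-5) = 2*(5 + (-3 + 1)²)*(-5) = 2*(5 + (-2)²)*(-5) = 2*(5 + 4)*(-5) = 2*9*(-5) = -90)
(-12 + 18)*Q = (-12 + 18)*(-90) = 6*(-90) = -540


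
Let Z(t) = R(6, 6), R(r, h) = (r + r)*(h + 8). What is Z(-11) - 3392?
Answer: -3224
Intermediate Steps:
R(r, h) = 2*r*(8 + h) (R(r, h) = (2*r)*(8 + h) = 2*r*(8 + h))
Z(t) = 168 (Z(t) = 2*6*(8 + 6) = 2*6*14 = 168)
Z(-11) - 3392 = 168 - 3392 = -3224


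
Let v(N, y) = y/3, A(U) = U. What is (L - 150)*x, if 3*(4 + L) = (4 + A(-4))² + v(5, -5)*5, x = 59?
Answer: -83249/9 ≈ -9249.9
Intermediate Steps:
v(N, y) = y/3 (v(N, y) = y*(⅓) = y/3)
L = -61/9 (L = -4 + ((4 - 4)² + ((⅓)*(-5))*5)/3 = -4 + (0² - 5/3*5)/3 = -4 + (0 - 25/3)/3 = -4 + (⅓)*(-25/3) = -4 - 25/9 = -61/9 ≈ -6.7778)
(L - 150)*x = (-61/9 - 150)*59 = -1411/9*59 = -83249/9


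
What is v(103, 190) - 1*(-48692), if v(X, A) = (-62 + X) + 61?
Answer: 48794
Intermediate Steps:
v(X, A) = -1 + X
v(103, 190) - 1*(-48692) = (-1 + 103) - 1*(-48692) = 102 + 48692 = 48794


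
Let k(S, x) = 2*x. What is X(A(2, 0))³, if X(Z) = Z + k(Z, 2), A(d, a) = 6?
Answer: 1000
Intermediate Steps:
X(Z) = 4 + Z (X(Z) = Z + 2*2 = Z + 4 = 4 + Z)
X(A(2, 0))³ = (4 + 6)³ = 10³ = 1000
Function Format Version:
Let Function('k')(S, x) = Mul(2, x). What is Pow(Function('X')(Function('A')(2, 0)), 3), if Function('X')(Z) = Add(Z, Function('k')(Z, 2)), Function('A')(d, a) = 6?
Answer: 1000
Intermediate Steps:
Function('X')(Z) = Add(4, Z) (Function('X')(Z) = Add(Z, Mul(2, 2)) = Add(Z, 4) = Add(4, Z))
Pow(Function('X')(Function('A')(2, 0)), 3) = Pow(Add(4, 6), 3) = Pow(10, 3) = 1000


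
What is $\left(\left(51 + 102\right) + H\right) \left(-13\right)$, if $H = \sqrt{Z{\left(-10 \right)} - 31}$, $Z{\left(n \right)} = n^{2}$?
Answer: $-1989 - 13 \sqrt{69} \approx -2097.0$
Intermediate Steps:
$H = \sqrt{69}$ ($H = \sqrt{\left(-10\right)^{2} - 31} = \sqrt{100 - 31} = \sqrt{69} \approx 8.3066$)
$\left(\left(51 + 102\right) + H\right) \left(-13\right) = \left(\left(51 + 102\right) + \sqrt{69}\right) \left(-13\right) = \left(153 + \sqrt{69}\right) \left(-13\right) = -1989 - 13 \sqrt{69}$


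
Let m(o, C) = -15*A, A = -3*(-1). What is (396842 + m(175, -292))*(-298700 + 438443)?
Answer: 55449603171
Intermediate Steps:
A = 3
m(o, C) = -45 (m(o, C) = -15*3 = -45)
(396842 + m(175, -292))*(-298700 + 438443) = (396842 - 45)*(-298700 + 438443) = 396797*139743 = 55449603171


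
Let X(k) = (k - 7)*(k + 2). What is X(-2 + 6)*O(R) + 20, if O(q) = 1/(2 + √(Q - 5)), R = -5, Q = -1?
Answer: 82/5 + 9*I*√6/5 ≈ 16.4 + 4.4091*I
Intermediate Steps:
X(k) = (-7 + k)*(2 + k)
O(q) = 1/(2 + I*√6) (O(q) = 1/(2 + √(-1 - 5)) = 1/(2 + √(-6)) = 1/(2 + I*√6))
X(-2 + 6)*O(R) + 20 = (-14 + (-2 + 6)² - 5*(-2 + 6))*(⅕ - I*√6/10) + 20 = (-14 + 4² - 5*4)*(⅕ - I*√6/10) + 20 = (-14 + 16 - 20)*(⅕ - I*√6/10) + 20 = -18*(⅕ - I*√6/10) + 20 = (-18/5 + 9*I*√6/5) + 20 = 82/5 + 9*I*√6/5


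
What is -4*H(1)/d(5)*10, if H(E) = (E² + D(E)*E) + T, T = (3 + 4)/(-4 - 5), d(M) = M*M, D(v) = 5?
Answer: -376/45 ≈ -8.3556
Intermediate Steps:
d(M) = M²
T = -7/9 (T = 7/(-9) = 7*(-⅑) = -7/9 ≈ -0.77778)
H(E) = -7/9 + E² + 5*E (H(E) = (E² + 5*E) - 7/9 = -7/9 + E² + 5*E)
-4*H(1)/d(5)*10 = -4*(-7/9 + 1² + 5*1)/(5²)*10 = -4*(-7/9 + 1 + 5)/25*10 = -188/(9*25)*10 = -4*47/225*10 = -188/225*10 = -376/45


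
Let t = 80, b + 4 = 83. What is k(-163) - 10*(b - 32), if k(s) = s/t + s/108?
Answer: -1022861/2160 ≈ -473.55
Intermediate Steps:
b = 79 (b = -4 + 83 = 79)
k(s) = 47*s/2160 (k(s) = s/80 + s/108 = 47*s/2160)
k(-163) - 10*(b - 32) = (47/2160)*(-163) - 10*(79 - 32) = -7661/2160 - 10*47 = -7661/2160 - 470 = -1022861/2160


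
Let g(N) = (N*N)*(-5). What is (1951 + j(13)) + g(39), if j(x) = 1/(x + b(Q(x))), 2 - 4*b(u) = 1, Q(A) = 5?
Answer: -299658/53 ≈ -5653.9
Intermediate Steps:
b(u) = ¼ (b(u) = ½ - ¼*1 = ½ - ¼ = ¼)
j(x) = 1/(¼ + x) (j(x) = 1/(x + ¼) = 1/(¼ + x))
g(N) = -5*N² (g(N) = N²*(-5) = -5*N²)
(1951 + j(13)) + g(39) = (1951 + 4/(1 + 4*13)) - 5*39² = (1951 + 4/(1 + 52)) - 5*1521 = (1951 + 4/53) - 7605 = 103407/53 - 7605 = -299658/53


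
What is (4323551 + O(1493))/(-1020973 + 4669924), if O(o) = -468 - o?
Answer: 1440530/1216317 ≈ 1.1843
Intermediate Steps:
(4323551 + O(1493))/(-1020973 + 4669924) = (4323551 + (-468 - 1*1493))/(-1020973 + 4669924) = (4323551 + (-468 - 1493))/3648951 = (4323551 - 1961)*(1/3648951) = 4321590*(1/3648951) = 1440530/1216317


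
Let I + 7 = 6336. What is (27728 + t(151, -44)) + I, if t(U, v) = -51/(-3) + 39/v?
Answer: 1499217/44 ≈ 34073.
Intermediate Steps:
I = 6329 (I = -7 + 6336 = 6329)
t(U, v) = 17 + 39/v (t(U, v) = -51*(-1/3) + 39/v = 17 + 39/v)
(27728 + t(151, -44)) + I = (27728 + (17 + 39/(-44))) + 6329 = (27728 + (17 + 39*(-1/44))) + 6329 = (27728 + (17 - 39/44)) + 6329 = (27728 + 709/44) + 6329 = 1220741/44 + 6329 = 1499217/44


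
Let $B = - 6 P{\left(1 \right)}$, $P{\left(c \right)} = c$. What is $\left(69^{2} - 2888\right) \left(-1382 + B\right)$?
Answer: $-2599724$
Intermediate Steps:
$B = -6$ ($B = \left(-6\right) 1 = -6$)
$\left(69^{2} - 2888\right) \left(-1382 + B\right) = \left(69^{2} - 2888\right) \left(-1382 - 6\right) = \left(4761 - 2888\right) \left(-1388\right) = 1873 \left(-1388\right) = -2599724$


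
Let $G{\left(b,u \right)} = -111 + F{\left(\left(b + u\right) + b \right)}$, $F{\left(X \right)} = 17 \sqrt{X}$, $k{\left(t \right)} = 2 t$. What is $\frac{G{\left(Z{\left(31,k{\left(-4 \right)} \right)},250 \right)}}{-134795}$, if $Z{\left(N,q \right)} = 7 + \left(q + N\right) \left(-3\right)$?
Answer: $\frac{111}{134795} - \frac{51 \sqrt{14}}{134795} \approx -0.00059219$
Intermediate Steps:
$Z{\left(N,q \right)} = 7 - 3 N - 3 q$ ($Z{\left(N,q \right)} = 7 + \left(N + q\right) \left(-3\right) = 7 - \left(3 N + 3 q\right) = 7 - 3 N - 3 q$)
$G{\left(b,u \right)} = -111 + 17 \sqrt{u + 2 b}$ ($G{\left(b,u \right)} = -111 + 17 \sqrt{\left(b + u\right) + b} = -111 + 17 \sqrt{u + 2 b}$)
$\frac{G{\left(Z{\left(31,k{\left(-4 \right)} \right)},250 \right)}}{-134795} = \frac{-111 + 17 \sqrt{250 + 2 \left(7 - 93 - 3 \cdot 2 \left(-4\right)\right)}}{-134795} = \left(-111 + 17 \sqrt{250 + 2 \left(7 - 93 - -24\right)}\right) \left(- \frac{1}{134795}\right) = \left(-111 + 17 \sqrt{250 + 2 \left(7 - 93 + 24\right)}\right) \left(- \frac{1}{134795}\right) = \left(-111 + 17 \sqrt{250 + 2 \left(-62\right)}\right) \left(- \frac{1}{134795}\right) = \left(-111 + 17 \sqrt{250 - 124}\right) \left(- \frac{1}{134795}\right) = \left(-111 + 17 \sqrt{126}\right) \left(- \frac{1}{134795}\right) = \left(-111 + 17 \cdot 3 \sqrt{14}\right) \left(- \frac{1}{134795}\right) = \left(-111 + 51 \sqrt{14}\right) \left(- \frac{1}{134795}\right) = \frac{111}{134795} - \frac{51 \sqrt{14}}{134795}$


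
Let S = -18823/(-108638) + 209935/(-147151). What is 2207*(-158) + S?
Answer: -5574500525097885/15986190338 ≈ -3.4871e+5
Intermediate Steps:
S = -20037095257/15986190338 (S = -18823*(-1/108638) + 209935*(-1/147151) = 18823/108638 - 209935/147151 = -20037095257/15986190338 ≈ -1.2534)
2207*(-158) + S = 2207*(-158) - 20037095257/15986190338 = -348706 - 20037095257/15986190338 = -5574500525097885/15986190338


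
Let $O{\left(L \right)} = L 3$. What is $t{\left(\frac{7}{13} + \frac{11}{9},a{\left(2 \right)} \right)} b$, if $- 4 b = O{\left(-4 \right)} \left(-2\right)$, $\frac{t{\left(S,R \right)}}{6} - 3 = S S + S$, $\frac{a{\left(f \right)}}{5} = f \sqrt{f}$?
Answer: $- \frac{430420}{1521} \approx -282.98$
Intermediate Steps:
$a{\left(f \right)} = 5 f^{\frac{3}{2}}$ ($a{\left(f \right)} = 5 f \sqrt{f} = 5 f^{\frac{3}{2}}$)
$O{\left(L \right)} = 3 L$
$t{\left(S,R \right)} = 18 + 6 S + 6 S^{2}$ ($t{\left(S,R \right)} = 18 + 6 \left(S S + S\right) = 18 + 6 \left(S^{2} + S\right) = 18 + 6 \left(S + S^{2}\right) = 18 + \left(6 S + 6 S^{2}\right) = 18 + 6 S + 6 S^{2}$)
$b = -6$ ($b = - \frac{3 \left(-4\right) \left(-2\right)}{4} = - \frac{\left(-12\right) \left(-2\right)}{4} = \left(- \frac{1}{4}\right) 24 = -6$)
$t{\left(\frac{7}{13} + \frac{11}{9},a{\left(2 \right)} \right)} b = \left(18 + 6 \left(\frac{7}{13} + \frac{11}{9}\right) + 6 \left(\frac{7}{13} + \frac{11}{9}\right)^{2}\right) \left(-6\right) = \left(18 + 6 \cdot \frac{206}{117} + 6 \left(\frac{206}{117}\right)^{2}\right) \left(-6\right) = \left(18 + \frac{412}{39} + 6 \cdot \frac{42436}{13689}\right) \left(-6\right) = \left(18 + \frac{412}{39} + \frac{84872}{4563}\right) \left(-6\right) = \frac{215210}{4563} \left(-6\right) = - \frac{430420}{1521}$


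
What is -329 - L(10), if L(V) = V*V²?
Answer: -1329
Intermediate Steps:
L(V) = V³
-329 - L(10) = -329 - 1*10³ = -329 - 1*1000 = -329 - 1000 = -1329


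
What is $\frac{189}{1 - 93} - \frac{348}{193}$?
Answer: $- \frac{68493}{17756} \approx -3.8575$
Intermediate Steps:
$\frac{189}{1 - 93} - \frac{348}{193} = \frac{189}{-92} - \frac{348}{193} = 189 \left(- \frac{1}{92}\right) - \frac{348}{193} = - \frac{189}{92} - \frac{348}{193} = - \frac{68493}{17756}$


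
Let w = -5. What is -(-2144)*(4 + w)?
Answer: -2144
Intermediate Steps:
-(-2144)*(4 + w) = -(-2144)*(4 - 5) = -(-2144)*(-1) = -536*4 = -2144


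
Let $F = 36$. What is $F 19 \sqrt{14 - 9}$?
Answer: $684 \sqrt{5} \approx 1529.5$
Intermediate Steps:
$F 19 \sqrt{14 - 9} = 36 \cdot 19 \sqrt{14 - 9} = 684 \sqrt{5}$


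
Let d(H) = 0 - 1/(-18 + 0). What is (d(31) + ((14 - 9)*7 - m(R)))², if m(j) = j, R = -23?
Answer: 1092025/324 ≈ 3370.4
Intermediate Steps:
d(H) = 1/18 (d(H) = 0 - 1/(-18) = 0 - 1*(-1/18) = 0 + 1/18 = 1/18)
(d(31) + ((14 - 9)*7 - m(R)))² = (1/18 + ((14 - 9)*7 - 1*(-23)))² = (1/18 + (5*7 + 23))² = (1/18 + (35 + 23))² = (1/18 + 58)² = (1045/18)² = 1092025/324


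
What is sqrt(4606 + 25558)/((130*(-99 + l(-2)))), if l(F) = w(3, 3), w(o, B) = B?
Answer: -sqrt(7541)/6240 ≈ -0.013916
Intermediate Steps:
l(F) = 3
sqrt(4606 + 25558)/((130*(-99 + l(-2)))) = sqrt(4606 + 25558)/((130*(-99 + 3))) = sqrt(30164)/((130*(-96))) = (2*sqrt(7541))/(-12480) = (2*sqrt(7541))*(-1/12480) = -sqrt(7541)/6240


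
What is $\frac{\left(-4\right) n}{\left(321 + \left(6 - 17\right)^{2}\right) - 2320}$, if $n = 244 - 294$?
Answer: $- \frac{100}{939} \approx -0.1065$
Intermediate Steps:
$n = -50$ ($n = 244 - 294 = -50$)
$\frac{\left(-4\right) n}{\left(321 + \left(6 - 17\right)^{2}\right) - 2320} = \frac{\left(-4\right) \left(-50\right)}{\left(321 + \left(6 - 17\right)^{2}\right) - 2320} = \frac{200}{\left(321 + \left(-11\right)^{2}\right) - 2320} = \frac{200}{\left(321 + 121\right) - 2320} = \frac{200}{442 - 2320} = \frac{200}{-1878} = 200 \left(- \frac{1}{1878}\right) = - \frac{100}{939}$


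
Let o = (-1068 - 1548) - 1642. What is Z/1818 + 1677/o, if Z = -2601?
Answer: -392329/215029 ≈ -1.8245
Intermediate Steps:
o = -4258 (o = -2616 - 1642 = -4258)
Z/1818 + 1677/o = -2601/1818 + 1677/(-4258) = -2601*1/1818 + 1677*(-1/4258) = -289/202 - 1677/4258 = -392329/215029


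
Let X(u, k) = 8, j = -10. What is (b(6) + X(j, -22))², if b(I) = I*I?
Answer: 1936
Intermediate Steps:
b(I) = I²
(b(6) + X(j, -22))² = (6² + 8)² = (36 + 8)² = 44² = 1936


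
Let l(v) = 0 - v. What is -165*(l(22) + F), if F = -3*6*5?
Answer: 18480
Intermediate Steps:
F = -90 (F = -18*5 = -90)
l(v) = -v
-165*(l(22) + F) = -165*(-1*22 - 90) = -165*(-22 - 90) = -165*(-112) = 18480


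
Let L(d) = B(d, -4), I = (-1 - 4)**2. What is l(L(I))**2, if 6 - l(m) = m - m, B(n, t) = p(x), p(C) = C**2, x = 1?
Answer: 36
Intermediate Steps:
I = 25 (I = (-5)**2 = 25)
B(n, t) = 1 (B(n, t) = 1**2 = 1)
L(d) = 1
l(m) = 6 (l(m) = 6 - (m - m) = 6 - 1*0 = 6 + 0 = 6)
l(L(I))**2 = 6**2 = 36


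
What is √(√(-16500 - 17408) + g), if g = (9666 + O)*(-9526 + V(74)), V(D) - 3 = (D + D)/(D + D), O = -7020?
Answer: √(-25195212 + 14*I*√173) ≈ 0.02 + 5019.5*I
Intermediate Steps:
V(D) = 4 (V(D) = 3 + (D + D)/(D + D) = 3 + (2*D)/((2*D)) = 3 + (2*D)*(1/(2*D)) = 3 + 1 = 4)
g = -25195212 (g = (9666 - 7020)*(-9526 + 4) = 2646*(-9522) = -25195212)
√(√(-16500 - 17408) + g) = √(√(-16500 - 17408) - 25195212) = √(√(-33908) - 25195212) = √(14*I*√173 - 25195212) = √(-25195212 + 14*I*√173)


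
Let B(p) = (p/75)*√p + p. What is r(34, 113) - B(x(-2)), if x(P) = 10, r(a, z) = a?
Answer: 24 - 2*√10/15 ≈ 23.578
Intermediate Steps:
B(p) = p + p^(3/2)/75 (B(p) = (p*(1/75))*√p + p = (p/75)*√p + p = p^(3/2)/75 + p = p + p^(3/2)/75)
r(34, 113) - B(x(-2)) = 34 - (10 + 10^(3/2)/75) = 34 - (10 + (10*√10)/75) = 34 - (10 + 2*√10/15) = 34 + (-10 - 2*√10/15) = 24 - 2*√10/15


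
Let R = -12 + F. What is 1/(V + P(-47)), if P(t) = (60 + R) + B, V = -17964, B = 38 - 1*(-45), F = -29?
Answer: -1/17862 ≈ -5.5985e-5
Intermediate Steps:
B = 83 (B = 38 + 45 = 83)
R = -41 (R = -12 - 29 = -41)
P(t) = 102 (P(t) = (60 - 41) + 83 = 19 + 83 = 102)
1/(V + P(-47)) = 1/(-17964 + 102) = 1/(-17862) = -1/17862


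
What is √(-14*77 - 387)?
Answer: I*√1465 ≈ 38.275*I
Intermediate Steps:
√(-14*77 - 387) = √(-1078 - 387) = √(-1465) = I*√1465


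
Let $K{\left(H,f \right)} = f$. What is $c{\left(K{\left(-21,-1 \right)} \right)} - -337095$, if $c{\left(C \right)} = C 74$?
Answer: $337021$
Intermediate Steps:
$c{\left(C \right)} = 74 C$
$c{\left(K{\left(-21,-1 \right)} \right)} - -337095 = 74 \left(-1\right) - -337095 = -74 + 337095 = 337021$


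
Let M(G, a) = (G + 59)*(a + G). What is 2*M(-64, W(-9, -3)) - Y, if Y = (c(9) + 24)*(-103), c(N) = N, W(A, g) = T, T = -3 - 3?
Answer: 4099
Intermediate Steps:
T = -6
W(A, g) = -6
M(G, a) = (59 + G)*(G + a)
Y = -3399 (Y = (9 + 24)*(-103) = 33*(-103) = -3399)
2*M(-64, W(-9, -3)) - Y = 2*((-64)² + 59*(-64) + 59*(-6) - 64*(-6)) - 1*(-3399) = 2*(4096 - 3776 - 354 + 384) + 3399 = 2*350 + 3399 = 700 + 3399 = 4099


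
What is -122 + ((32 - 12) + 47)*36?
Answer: 2290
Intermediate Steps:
-122 + ((32 - 12) + 47)*36 = -122 + (20 + 47)*36 = -122 + 67*36 = -122 + 2412 = 2290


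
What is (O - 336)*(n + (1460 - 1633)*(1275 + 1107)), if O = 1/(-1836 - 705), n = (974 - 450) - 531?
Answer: 31985047751/231 ≈ 1.3846e+8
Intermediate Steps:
n = -7 (n = 524 - 531 = -7)
O = -1/2541 (O = 1/(-2541) = -1/2541 ≈ -0.00039355)
(O - 336)*(n + (1460 - 1633)*(1275 + 1107)) = (-1/2541 - 336)*(-7 + (1460 - 1633)*(1275 + 1107)) = -853777*(-7 - 173*2382)/2541 = -853777*(-7 - 412086)/2541 = -853777/2541*(-412093) = 31985047751/231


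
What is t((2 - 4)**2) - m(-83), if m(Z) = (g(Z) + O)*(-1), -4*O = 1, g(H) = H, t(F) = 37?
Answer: -185/4 ≈ -46.250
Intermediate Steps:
O = -1/4 (O = -1/4*1 = -1/4 ≈ -0.25000)
m(Z) = 1/4 - Z (m(Z) = (Z - 1/4)*(-1) = (-1/4 + Z)*(-1) = 1/4 - Z)
t((2 - 4)**2) - m(-83) = 37 - (1/4 - 1*(-83)) = 37 - (1/4 + 83) = 37 - 1*333/4 = 37 - 333/4 = -185/4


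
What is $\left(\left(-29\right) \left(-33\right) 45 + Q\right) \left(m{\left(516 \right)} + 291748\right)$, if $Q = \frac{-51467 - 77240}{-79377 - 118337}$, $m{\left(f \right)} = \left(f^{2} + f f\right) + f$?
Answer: $\frac{3511352728865396}{98857} \approx 3.552 \cdot 10^{10}$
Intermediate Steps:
$m{\left(f \right)} = f + 2 f^{2}$ ($m{\left(f \right)} = \left(f^{2} + f^{2}\right) + f = 2 f^{2} + f = f + 2 f^{2}$)
$Q = \frac{128707}{197714}$ ($Q = - \frac{128707}{-197714} = \left(-128707\right) \left(- \frac{1}{197714}\right) = \frac{128707}{197714} \approx 0.65098$)
$\left(\left(-29\right) \left(-33\right) 45 + Q\right) \left(m{\left(516 \right)} + 291748\right) = \left(\left(-29\right) \left(-33\right) 45 + \frac{128707}{197714}\right) \left(516 \left(1 + 2 \cdot 516\right) + 291748\right) = \left(957 \cdot 45 + \frac{128707}{197714}\right) \left(516 \left(1 + 1032\right) + 291748\right) = \left(43065 + \frac{128707}{197714}\right) \left(516 \cdot 1033 + 291748\right) = \frac{8514682117 \left(533028 + 291748\right)}{197714} = \frac{8514682117}{197714} \cdot 824776 = \frac{3511352728865396}{98857}$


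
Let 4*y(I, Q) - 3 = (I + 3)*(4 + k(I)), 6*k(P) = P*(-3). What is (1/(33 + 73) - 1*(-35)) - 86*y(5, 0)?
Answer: -15237/53 ≈ -287.49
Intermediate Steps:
k(P) = -P/2 (k(P) = (P*(-3))/6 = (-3*P)/6 = -P/2)
y(I, Q) = ¾ + (3 + I)*(4 - I/2)/4 (y(I, Q) = ¾ + ((I + 3)*(4 - I/2))/4 = ¾ + ((3 + I)*(4 - I/2))/4 = ¾ + (3 + I)*(4 - I/2)/4)
(1/(33 + 73) - 1*(-35)) - 86*y(5, 0) = (1/(33 + 73) - 1*(-35)) - 86*(15/4 - ⅛*5² + (5/8)*5) = (1/106 + 35) - 86*(15/4 - ⅛*25 + 25/8) = (1/106 + 35) - 86*(15/4 - 25/8 + 25/8) = 3711/106 - 86*15/4 = 3711/106 - 645/2 = -15237/53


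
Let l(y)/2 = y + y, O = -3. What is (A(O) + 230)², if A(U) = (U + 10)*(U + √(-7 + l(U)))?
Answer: 42750 + 2926*I*√19 ≈ 42750.0 + 12754.0*I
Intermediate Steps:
l(y) = 4*y (l(y) = 2*(y + y) = 2*(2*y) = 4*y)
A(U) = (10 + U)*(U + √(-7 + 4*U)) (A(U) = (U + 10)*(U + √(-7 + 4*U)) = (10 + U)*(U + √(-7 + 4*U)))
(A(O) + 230)² = (((-3)² + 10*(-3) + 10*√(-7 + 4*(-3)) - 3*√(-7 + 4*(-3))) + 230)² = ((9 - 30 + 10*√(-7 - 12) - 3*√(-7 - 12)) + 230)² = ((9 - 30 + 10*√(-19) - 3*I*√19) + 230)² = ((9 - 30 + 10*(I*√19) - 3*I*√19) + 230)² = ((9 - 30 + 10*I*√19 - 3*I*√19) + 230)² = ((-21 + 7*I*√19) + 230)² = (209 + 7*I*√19)²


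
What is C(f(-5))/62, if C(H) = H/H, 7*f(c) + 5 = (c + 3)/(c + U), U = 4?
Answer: 1/62 ≈ 0.016129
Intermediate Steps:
f(c) = -5/7 + (3 + c)/(7*(4 + c)) (f(c) = -5/7 + ((c + 3)/(c + 4))/7 = -5/7 + ((3 + c)/(4 + c))/7 = -5/7 + (3 + c)/(7*(4 + c)))
C(H) = 1
C(f(-5))/62 = 1/62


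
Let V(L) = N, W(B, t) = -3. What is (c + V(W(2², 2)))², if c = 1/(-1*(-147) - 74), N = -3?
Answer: 47524/5329 ≈ 8.9180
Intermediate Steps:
V(L) = -3
c = 1/73 (c = 1/(147 - 74) = 1/73 ≈ 0.013699)
(c + V(W(2², 2)))² = (1/73 - 3)² = (-218/73)² = 47524/5329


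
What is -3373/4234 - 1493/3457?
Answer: -17981823/14636938 ≈ -1.2285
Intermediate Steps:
-3373/4234 - 1493/3457 = -17981823/14636938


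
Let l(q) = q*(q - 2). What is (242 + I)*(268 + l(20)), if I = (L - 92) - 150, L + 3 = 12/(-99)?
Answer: -64684/33 ≈ -1960.1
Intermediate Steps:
L = -103/33 (L = -3 + 12/(-99) = -3 + 12*(-1/99) = -3 - 4/33 = -103/33 ≈ -3.1212)
I = -8089/33 (I = (-103/33 - 92) - 150 = -3139/33 - 150 = -8089/33 ≈ -245.12)
l(q) = q*(-2 + q)
(242 + I)*(268 + l(20)) = (242 - 8089/33)*(268 + 20*(-2 + 20)) = -103*(268 + 20*18)/33 = -103*(268 + 360)/33 = -103/33*628 = -64684/33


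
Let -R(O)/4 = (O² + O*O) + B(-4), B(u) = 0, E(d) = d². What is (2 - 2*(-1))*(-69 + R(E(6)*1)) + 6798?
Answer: -34950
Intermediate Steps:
R(O) = -8*O² (R(O) = -4*((O² + O*O) + 0) = -4*((O² + O²) + 0) = -4*(2*O² + 0) = -8*O²)
(2 - 2*(-1))*(-69 + R(E(6)*1)) + 6798 = (2 - 2*(-1))*(-69 - 8*(6²*1)²) + 6798 = (2 + 2)*(-69 - 8*(36*1)²) + 6798 = 4*(-69 - 8*36²) + 6798 = 4*(-69 - 8*1296) + 6798 = 4*(-69 - 10368) + 6798 = 4*(-10437) + 6798 = -41748 + 6798 = -34950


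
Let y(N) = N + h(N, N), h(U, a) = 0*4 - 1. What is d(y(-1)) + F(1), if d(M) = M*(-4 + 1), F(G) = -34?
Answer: -28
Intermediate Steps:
h(U, a) = -1 (h(U, a) = 0 - 1 = -1)
y(N) = -1 + N (y(N) = N - 1 = -1 + N)
d(M) = -3*M (d(M) = M*(-3) = -3*M)
d(y(-1)) + F(1) = -3*(-1 - 1) - 34 = -3*(-2) - 34 = 6 - 34 = -28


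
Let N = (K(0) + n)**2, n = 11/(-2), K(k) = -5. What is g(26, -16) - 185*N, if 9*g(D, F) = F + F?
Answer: -734393/36 ≈ -20400.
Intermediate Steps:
g(D, F) = 2*F/9 (g(D, F) = (F + F)/9 = (2*F)/9 = 2*F/9)
n = -11/2 (n = 11*(-1/2) = -11/2 ≈ -5.5000)
N = 441/4 (N = (-5 - 11/2)**2 = (-21/2)**2 = 441/4 ≈ 110.25)
g(26, -16) - 185*N = (2/9)*(-16) - 185*441/4 = -32/9 - 81585/4 = -734393/36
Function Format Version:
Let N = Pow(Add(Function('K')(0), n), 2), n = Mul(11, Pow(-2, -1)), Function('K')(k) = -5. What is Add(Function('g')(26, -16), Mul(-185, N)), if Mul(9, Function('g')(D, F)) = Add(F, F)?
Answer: Rational(-734393, 36) ≈ -20400.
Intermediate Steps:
Function('g')(D, F) = Mul(Rational(2, 9), F) (Function('g')(D, F) = Mul(Rational(1, 9), Add(F, F)) = Mul(Rational(1, 9), Mul(2, F)) = Mul(Rational(2, 9), F))
n = Rational(-11, 2) (n = Mul(11, Rational(-1, 2)) = Rational(-11, 2) ≈ -5.5000)
N = Rational(441, 4) (N = Pow(Add(-5, Rational(-11, 2)), 2) = Pow(Rational(-21, 2), 2) = Rational(441, 4) ≈ 110.25)
Add(Function('g')(26, -16), Mul(-185, N)) = Add(Mul(Rational(2, 9), -16), Mul(-185, Rational(441, 4))) = Add(Rational(-32, 9), Rational(-81585, 4)) = Rational(-734393, 36)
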